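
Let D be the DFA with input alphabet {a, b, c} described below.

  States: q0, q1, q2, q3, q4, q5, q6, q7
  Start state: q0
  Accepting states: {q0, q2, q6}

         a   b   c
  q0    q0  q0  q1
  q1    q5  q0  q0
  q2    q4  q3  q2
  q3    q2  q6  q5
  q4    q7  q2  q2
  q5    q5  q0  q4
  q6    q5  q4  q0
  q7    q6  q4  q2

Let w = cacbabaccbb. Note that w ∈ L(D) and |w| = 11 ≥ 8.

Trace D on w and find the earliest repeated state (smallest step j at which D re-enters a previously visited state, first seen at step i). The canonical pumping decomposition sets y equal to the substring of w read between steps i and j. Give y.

Run of D on w = c a c b a b a c c b b:
  step 0: q0  (start)
  step 1: q1  (read c: q0→q1)
  step 2: q5  (read a: q1→q5)
  step 3: q4  (read c: q5→q4)
  step 4: q2  (read b: q4→q2)
  step 5: q4  (read a: q2→q4)   ← first repeat (q4 seen earlier)
  step 6: q2  (read b: q4→q2)
  step 7: q4  (read a: q2→q4)
  step 8: q2  (read c: q4→q2)
  step 9: q2  (read c: q2→q2)
  step 10: q3  (read b: q2→q3)
  step 11: q6  (read b: q3→q6)

So i = 3, j = 5, giving x = w[0:3] = cac, y = w[3:5] = ba, z = w[5:11] = baccbb.
Check: |xy| = 5 ≤ 8 and |y| = 2 ≥ 1. Reading y takes D from q4 back to q4, so every xyⁱz is accepted.
Pumping length from the standard proof: p = 8 (the number of states). The repeated state found above gives |xy| = j ≤ 8 and |y| = j − i ≥ 1.

ba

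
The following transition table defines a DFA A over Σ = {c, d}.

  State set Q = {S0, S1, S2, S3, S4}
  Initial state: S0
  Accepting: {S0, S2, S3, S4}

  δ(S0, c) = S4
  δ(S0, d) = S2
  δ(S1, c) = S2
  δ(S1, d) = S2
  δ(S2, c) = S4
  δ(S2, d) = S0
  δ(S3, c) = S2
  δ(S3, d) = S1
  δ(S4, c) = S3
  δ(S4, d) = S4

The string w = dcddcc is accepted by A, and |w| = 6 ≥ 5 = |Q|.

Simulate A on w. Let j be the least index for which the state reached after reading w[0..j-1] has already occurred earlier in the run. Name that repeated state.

State sequence: S0 -d-> S2 -c-> S4 -d-> S4 -d-> S4 -c-> S3 -c-> S2
First repeat at step 3: S4 was already visited.

The earliest repeat is at step j = 3: A is in S4, which it already visited at step i = 2.
The DFA has 5 states, so the proof of the pumping lemma guarantees a repeated state among the first 5+1 visited; the segment between the two visits is the pumpable y.

S4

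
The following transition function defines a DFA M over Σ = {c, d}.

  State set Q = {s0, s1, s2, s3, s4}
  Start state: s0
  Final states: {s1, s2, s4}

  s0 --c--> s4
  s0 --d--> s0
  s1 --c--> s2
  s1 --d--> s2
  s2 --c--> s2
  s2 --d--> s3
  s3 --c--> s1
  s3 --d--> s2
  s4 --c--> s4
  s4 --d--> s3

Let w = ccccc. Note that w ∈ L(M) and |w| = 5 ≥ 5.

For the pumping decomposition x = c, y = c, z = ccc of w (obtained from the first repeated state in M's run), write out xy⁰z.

xy⁰z = xz = c·ccc = cccc.
Reading y = c takes M from s4 back to s4, so after x the machine is still in s4, and z then leads to the accepting state s4. Hence cccc ∈ L(M).

cccc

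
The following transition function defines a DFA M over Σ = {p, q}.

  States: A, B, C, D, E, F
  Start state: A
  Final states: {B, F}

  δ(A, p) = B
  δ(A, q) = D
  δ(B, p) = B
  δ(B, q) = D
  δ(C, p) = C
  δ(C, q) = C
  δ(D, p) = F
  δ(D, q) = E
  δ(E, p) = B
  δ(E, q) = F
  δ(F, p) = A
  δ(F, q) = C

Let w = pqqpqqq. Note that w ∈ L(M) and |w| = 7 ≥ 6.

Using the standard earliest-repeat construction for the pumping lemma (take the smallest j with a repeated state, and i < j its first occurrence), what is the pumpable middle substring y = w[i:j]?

State sequence: A -p-> B -q-> D -q-> E -p-> B -q-> D -q-> E -q-> F
First repeat at step 4: B was already visited.

So i = 1, j = 4, giving x = w[0:1] = p, y = w[1:4] = qqp, z = w[4:7] = qqq.
Check: |xy| = 4 ≤ 6 and |y| = 3 ≥ 1. Reading y takes M from B back to B, so every xyⁱz is accepted.
Since M has 6 states, any run of length ≥ 6 visits 6+1 states, so by pigeonhole some state repeats within the first 6 steps — that repeat gives the pumpable loop.

qqp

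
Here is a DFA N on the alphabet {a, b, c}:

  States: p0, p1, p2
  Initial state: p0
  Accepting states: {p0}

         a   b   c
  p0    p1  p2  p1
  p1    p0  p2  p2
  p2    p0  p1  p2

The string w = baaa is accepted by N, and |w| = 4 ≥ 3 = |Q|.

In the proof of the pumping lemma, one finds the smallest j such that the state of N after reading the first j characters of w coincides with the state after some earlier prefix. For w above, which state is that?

p0

State sequence: p0 -b-> p2 -a-> p0 -a-> p1 -a-> p0
First repeat at step 2: p0 was already visited.

The earliest repeat is at step j = 2: N is in p0, which it already visited at step i = 0.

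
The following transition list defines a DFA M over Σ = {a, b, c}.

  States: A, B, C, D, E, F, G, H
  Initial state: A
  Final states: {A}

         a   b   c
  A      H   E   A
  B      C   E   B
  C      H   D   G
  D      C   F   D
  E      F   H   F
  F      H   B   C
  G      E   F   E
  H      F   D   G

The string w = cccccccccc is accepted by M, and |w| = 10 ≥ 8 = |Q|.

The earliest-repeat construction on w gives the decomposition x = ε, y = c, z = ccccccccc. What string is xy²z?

ccccccccccc

xy^2z = ε·c·c·ccccccccc = ccccccccccc.
Reading y = c takes M from A back to A, so after x·y·y the machine is still in A, and z then leads to the accepting state A. Hence ccccccccccc ∈ L(M).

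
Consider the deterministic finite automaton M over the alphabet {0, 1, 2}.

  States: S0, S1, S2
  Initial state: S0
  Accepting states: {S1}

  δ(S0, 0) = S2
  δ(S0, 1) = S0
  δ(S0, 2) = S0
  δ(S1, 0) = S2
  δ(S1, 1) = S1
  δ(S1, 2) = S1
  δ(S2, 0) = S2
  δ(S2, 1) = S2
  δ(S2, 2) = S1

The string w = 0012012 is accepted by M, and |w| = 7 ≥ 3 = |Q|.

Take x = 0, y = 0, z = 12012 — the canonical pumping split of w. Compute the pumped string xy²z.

xy^2z = 0·0·0·12012 = 00012012.
Reading y = 0 takes M from S2 back to S2, so after x·y·y the machine is still in S2, and z then leads to the accepting state S1. Hence 00012012 ∈ L(M).

00012012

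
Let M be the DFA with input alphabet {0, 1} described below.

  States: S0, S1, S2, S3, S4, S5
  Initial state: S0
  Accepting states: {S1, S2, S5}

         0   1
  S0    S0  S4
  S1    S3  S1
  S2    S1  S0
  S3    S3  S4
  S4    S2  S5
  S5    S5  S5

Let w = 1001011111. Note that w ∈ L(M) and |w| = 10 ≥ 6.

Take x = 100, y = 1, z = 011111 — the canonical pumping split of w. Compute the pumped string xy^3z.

100111011111

xy^3z = 100·1·1·1·011111 = 100111011111.
Reading y = 1 takes M from S1 back to S1, so after x·y·y·y the machine is still in S1, and z then leads to the accepting state S5. Hence 100111011111 ∈ L(M).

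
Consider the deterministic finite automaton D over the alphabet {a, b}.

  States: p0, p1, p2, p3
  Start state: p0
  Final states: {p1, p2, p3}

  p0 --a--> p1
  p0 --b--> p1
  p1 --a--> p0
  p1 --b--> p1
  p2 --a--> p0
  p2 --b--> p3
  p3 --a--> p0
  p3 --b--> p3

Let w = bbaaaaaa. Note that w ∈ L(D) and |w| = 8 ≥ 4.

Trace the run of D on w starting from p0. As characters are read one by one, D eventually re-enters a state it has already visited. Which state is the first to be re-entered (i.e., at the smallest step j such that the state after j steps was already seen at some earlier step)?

State sequence: p0 -b-> p1 -b-> p1 -a-> p0 -a-> p1 -a-> p0 -a-> p1 -a-> p0 -a-> p1
First repeat at step 2: p1 was already visited.

The earliest repeat is at step j = 2: D is in p1, which it already visited at step i = 1.
With |Q| = 4, pigeonhole forces a state repeat no later than step 4; the substring read between the first and second visits to that state can be pumped.

p1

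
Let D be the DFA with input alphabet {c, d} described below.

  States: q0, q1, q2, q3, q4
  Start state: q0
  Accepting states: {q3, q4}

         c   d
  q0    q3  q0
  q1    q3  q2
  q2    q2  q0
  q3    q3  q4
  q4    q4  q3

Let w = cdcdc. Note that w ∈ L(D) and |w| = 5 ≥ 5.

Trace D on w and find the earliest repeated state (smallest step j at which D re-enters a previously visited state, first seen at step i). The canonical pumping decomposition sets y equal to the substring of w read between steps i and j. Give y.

c

State sequence: q0 -c-> q3 -d-> q4 -c-> q4 -d-> q3 -c-> q3
First repeat at step 3: q4 was already visited.

So i = 2, j = 3, giving x = w[0:2] = cd, y = w[2:3] = c, z = w[3:5] = dc.
Check: |xy| = 3 ≤ 5 and |y| = 1 ≥ 1. Reading y takes D from q4 back to q4, so every xyⁱz is accepted.
Since D has 5 states, any run of length ≥ 5 visits 5+1 states, so by pigeonhole some state repeats within the first 5 steps — that repeat gives the pumpable loop.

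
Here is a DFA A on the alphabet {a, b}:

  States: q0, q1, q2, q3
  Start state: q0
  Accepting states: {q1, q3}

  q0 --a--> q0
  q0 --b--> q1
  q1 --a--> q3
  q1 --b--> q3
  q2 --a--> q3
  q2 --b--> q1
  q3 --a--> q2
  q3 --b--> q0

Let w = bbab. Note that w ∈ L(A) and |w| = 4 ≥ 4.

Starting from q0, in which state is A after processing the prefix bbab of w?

Run of A on the first 4 characters of w = b b a b:
  step 0: q0  (start)
  step 1: q1  (read b: q0→q1)
  step 2: q3  (read b: q1→q3)
  step 3: q2  (read a: q3→q2)
  step 4: q1  (read b: q2→q1)

After reading 4 characters, A is in state q1.
(This kind of state-tracing is the core of the pumping-lemma construction: with 4 states, pigeonhole forces a repeat within the first 4 steps.)

q1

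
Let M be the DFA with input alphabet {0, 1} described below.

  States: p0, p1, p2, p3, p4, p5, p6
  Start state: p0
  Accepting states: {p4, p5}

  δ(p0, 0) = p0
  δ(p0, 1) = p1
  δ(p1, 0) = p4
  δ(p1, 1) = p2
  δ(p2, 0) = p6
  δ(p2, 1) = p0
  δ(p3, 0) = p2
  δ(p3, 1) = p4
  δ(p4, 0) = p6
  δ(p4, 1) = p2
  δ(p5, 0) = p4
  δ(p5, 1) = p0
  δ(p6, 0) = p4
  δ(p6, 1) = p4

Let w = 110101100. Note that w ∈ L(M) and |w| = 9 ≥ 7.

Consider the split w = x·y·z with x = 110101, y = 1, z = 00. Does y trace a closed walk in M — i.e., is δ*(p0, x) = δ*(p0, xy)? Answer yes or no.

State sequence: p0 -1-> p1 -1-> p2 -0-> p6 -1-> p4 -0-> p6 -1-> p4 -1-> p2

After x (step 6): p4. After xy (step 7): p2.
They differ (p4 ≠ p2), so y is not a cycle from the state after x; this split is not the one the pumping-lemma construction produces, and pumping y need not keep the string in L(M).

no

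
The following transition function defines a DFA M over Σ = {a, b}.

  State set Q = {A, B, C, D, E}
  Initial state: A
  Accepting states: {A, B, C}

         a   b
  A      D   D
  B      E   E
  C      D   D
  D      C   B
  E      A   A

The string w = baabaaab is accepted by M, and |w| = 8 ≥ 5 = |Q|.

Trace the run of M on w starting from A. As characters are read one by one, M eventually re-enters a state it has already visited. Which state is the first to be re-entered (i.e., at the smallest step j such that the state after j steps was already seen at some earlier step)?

D

State sequence: A -b-> D -a-> C -a-> D -b-> B -a-> E -a-> A -a-> D -b-> B
First repeat at step 3: D was already visited.

The earliest repeat is at step j = 3: M is in D, which it already visited at step i = 1.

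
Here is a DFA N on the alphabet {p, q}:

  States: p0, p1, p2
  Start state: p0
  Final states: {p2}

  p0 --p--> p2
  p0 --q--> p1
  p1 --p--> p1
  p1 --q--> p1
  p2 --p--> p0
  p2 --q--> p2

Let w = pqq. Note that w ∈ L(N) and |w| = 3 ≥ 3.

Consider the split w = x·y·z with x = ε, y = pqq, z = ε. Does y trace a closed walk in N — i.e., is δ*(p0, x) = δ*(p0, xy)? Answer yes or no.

no

Run of N on the first 3 characters of w = p q q:
  step 0: p0  (start)
  step 1: p2  (read p: p0→p2)
  step 2: p2  (read q: p2→p2)
  step 3: p2  (read q: p2→p2)

After x (step 0): p0. After xy (step 3): p2.
They differ (p0 ≠ p2), so y is not a cycle from the state after x; this split is not the one the pumping-lemma construction produces, and pumping y need not keep the string in L(N).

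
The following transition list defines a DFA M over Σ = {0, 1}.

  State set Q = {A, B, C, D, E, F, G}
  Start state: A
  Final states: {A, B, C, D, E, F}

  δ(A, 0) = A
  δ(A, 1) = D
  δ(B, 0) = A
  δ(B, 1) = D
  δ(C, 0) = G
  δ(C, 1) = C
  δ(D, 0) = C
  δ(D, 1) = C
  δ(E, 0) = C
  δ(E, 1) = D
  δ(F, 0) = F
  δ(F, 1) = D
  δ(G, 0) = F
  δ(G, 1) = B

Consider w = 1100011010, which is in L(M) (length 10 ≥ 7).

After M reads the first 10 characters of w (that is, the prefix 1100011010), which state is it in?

State sequence: A -1-> D -1-> C -0-> G -0-> F -0-> F -1-> D -1-> C -0-> G -1-> B -0-> A

After reading 10 characters, M is in state A.

A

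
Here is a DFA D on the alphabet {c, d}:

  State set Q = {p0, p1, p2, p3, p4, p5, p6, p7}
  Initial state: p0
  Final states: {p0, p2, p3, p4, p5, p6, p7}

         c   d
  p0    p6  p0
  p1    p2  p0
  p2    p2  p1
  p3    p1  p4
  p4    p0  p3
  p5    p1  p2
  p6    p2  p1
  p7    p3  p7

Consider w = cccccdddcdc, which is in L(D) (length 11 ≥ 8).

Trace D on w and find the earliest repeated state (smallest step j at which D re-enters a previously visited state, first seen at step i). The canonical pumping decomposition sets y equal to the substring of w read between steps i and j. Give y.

Run of D on w = c c c c c d d d c d c:
  step 0: p0  (start)
  step 1: p6  (read c: p0→p6)
  step 2: p2  (read c: p6→p2)
  step 3: p2  (read c: p2→p2)   ← first repeat (p2 seen earlier)
  step 4: p2  (read c: p2→p2)
  step 5: p2  (read c: p2→p2)
  step 6: p1  (read d: p2→p1)
  step 7: p0  (read d: p1→p0)
  step 8: p0  (read d: p0→p0)
  step 9: p6  (read c: p0→p6)
  step 10: p1  (read d: p6→p1)
  step 11: p2  (read c: p1→p2)

So i = 2, j = 3, giving x = w[0:2] = cc, y = w[2:3] = c, z = w[3:11] = ccdddcdc.
Check: |xy| = 3 ≤ 8 and |y| = 1 ≥ 1. Reading y takes D from p2 back to p2, so every xyⁱz is accepted.
Since D has 8 states, any run of length ≥ 8 visits 8+1 states, so by pigeonhole some state repeats within the first 8 steps — that repeat gives the pumpable loop.

c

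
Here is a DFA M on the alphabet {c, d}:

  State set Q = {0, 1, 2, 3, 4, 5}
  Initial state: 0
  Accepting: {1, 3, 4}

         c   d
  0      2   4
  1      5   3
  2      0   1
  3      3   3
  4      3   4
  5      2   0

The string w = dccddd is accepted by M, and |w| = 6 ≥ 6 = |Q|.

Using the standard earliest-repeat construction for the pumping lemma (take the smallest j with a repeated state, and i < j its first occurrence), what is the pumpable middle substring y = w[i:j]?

State sequence: 0 -d-> 4 -c-> 3 -c-> 3 -d-> 3 -d-> 3 -d-> 3
First repeat at step 3: 3 was already visited.

So i = 2, j = 3, giving x = w[0:2] = dc, y = w[2:3] = c, z = w[3:6] = ddd.
Check: |xy| = 3 ≤ 6 and |y| = 1 ≥ 1. Reading y takes M from 3 back to 3, so every xyⁱz is accepted.
With |Q| = 6, pigeonhole forces a state repeat no later than step 6; the substring read between the first and second visits to that state can be pumped.

c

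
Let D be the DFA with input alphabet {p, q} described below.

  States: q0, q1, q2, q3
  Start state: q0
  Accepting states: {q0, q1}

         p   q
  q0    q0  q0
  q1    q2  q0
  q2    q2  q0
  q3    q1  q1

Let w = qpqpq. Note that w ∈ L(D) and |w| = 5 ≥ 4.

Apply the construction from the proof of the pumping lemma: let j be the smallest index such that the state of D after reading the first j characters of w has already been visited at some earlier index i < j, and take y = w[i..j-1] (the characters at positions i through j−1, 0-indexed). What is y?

q

Run of D on w = q p q p q:
  step 0: q0  (start)
  step 1: q0  (read q: q0→q0)   ← first repeat (q0 seen earlier)
  step 2: q0  (read p: q0→q0)
  step 3: q0  (read q: q0→q0)
  step 4: q0  (read p: q0→q0)
  step 5: q0  (read q: q0→q0)

So i = 0, j = 1, giving x = w[0:0] = ε, y = w[0:1] = q, z = w[1:5] = pqpq.
Check: |xy| = 1 ≤ 4 and |y| = 1 ≥ 1. Reading y takes D from q0 back to q0, so every xyⁱz is accepted.
With |Q| = 4, pigeonhole forces a state repeat no later than step 4; the substring read between the first and second visits to that state can be pumped.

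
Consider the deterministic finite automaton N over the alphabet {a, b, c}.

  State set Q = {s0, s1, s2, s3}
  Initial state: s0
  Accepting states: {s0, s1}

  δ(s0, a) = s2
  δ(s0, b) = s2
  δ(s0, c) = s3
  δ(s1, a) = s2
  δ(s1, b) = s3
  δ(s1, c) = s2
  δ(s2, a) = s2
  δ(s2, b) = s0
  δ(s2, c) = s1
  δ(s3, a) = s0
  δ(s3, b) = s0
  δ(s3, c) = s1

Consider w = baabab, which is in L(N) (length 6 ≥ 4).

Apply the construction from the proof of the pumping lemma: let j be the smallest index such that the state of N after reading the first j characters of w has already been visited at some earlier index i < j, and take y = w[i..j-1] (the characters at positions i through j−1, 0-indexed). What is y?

State sequence: s0 -b-> s2 -a-> s2 -a-> s2 -b-> s0 -a-> s2 -b-> s0
First repeat at step 2: s2 was already visited.

So i = 1, j = 2, giving x = w[0:1] = b, y = w[1:2] = a, z = w[2:6] = abab.
Check: |xy| = 2 ≤ 4 and |y| = 1 ≥ 1. Reading y takes N from s2 back to s2, so every xyⁱz is accepted.
Pumping length from the standard proof: p = 4 (the number of states). The repeated state found above gives |xy| = j ≤ 4 and |y| = j − i ≥ 1.

a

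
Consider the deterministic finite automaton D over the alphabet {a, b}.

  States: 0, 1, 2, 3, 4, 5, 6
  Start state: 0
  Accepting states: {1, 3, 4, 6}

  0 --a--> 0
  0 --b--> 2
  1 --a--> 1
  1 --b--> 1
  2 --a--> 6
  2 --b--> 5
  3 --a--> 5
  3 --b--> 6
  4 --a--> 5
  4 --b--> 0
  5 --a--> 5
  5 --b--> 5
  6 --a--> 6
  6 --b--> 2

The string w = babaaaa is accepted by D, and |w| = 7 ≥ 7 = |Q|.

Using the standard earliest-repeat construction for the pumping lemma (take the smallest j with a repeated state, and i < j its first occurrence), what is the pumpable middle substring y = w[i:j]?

ab

Run of D on w = b a b a a a a:
  step 0: 0  (start)
  step 1: 2  (read b: 0→2)
  step 2: 6  (read a: 2→6)
  step 3: 2  (read b: 6→2)   ← first repeat (2 seen earlier)
  step 4: 6  (read a: 2→6)
  step 5: 6  (read a: 6→6)
  step 6: 6  (read a: 6→6)
  step 7: 6  (read a: 6→6)

So i = 1, j = 3, giving x = w[0:1] = b, y = w[1:3] = ab, z = w[3:7] = aaaa.
Check: |xy| = 3 ≤ 7 and |y| = 2 ≥ 1. Reading y takes D from 2 back to 2, so every xyⁱz is accepted.
Since D has 7 states, any run of length ≥ 7 visits 7+1 states, so by pigeonhole some state repeats within the first 7 steps — that repeat gives the pumpable loop.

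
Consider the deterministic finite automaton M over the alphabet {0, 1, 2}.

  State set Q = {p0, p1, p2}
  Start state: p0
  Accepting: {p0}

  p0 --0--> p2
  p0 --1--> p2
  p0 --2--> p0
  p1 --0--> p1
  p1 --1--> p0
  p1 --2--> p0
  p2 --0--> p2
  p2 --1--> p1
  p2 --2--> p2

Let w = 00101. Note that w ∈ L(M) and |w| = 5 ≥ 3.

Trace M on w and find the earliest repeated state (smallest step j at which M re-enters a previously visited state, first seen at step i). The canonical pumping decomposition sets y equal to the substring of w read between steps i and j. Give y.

Run of M on w = 0 0 1 0 1:
  step 0: p0  (start)
  step 1: p2  (read 0: p0→p2)
  step 2: p2  (read 0: p2→p2)   ← first repeat (p2 seen earlier)
  step 3: p1  (read 1: p2→p1)
  step 4: p1  (read 0: p1→p1)
  step 5: p0  (read 1: p1→p0)

So i = 1, j = 2, giving x = w[0:1] = 0, y = w[1:2] = 0, z = w[2:5] = 101.
Check: |xy| = 2 ≤ 3 and |y| = 1 ≥ 1. Reading y takes M from p2 back to p2, so every xyⁱz is accepted.
Pumping length from the standard proof: p = 3 (the number of states). The repeated state found above gives |xy| = j ≤ 3 and |y| = j − i ≥ 1.

0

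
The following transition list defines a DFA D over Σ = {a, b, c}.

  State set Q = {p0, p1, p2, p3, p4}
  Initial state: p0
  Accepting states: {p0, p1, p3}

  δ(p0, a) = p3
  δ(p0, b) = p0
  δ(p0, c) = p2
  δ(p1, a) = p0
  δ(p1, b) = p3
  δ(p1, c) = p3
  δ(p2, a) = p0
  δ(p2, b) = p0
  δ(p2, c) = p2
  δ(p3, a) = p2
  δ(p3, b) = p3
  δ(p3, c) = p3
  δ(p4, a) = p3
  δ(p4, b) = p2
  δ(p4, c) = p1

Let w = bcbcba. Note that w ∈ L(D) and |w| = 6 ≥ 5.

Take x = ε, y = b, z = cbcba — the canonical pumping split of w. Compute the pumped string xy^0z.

cbcba

xy⁰z = xz = ε·cbcba = cbcba.
Reading y = b takes D from p0 back to p0, so after x the machine is still in p0, and z then leads to the accepting state p3. Hence cbcba ∈ L(D).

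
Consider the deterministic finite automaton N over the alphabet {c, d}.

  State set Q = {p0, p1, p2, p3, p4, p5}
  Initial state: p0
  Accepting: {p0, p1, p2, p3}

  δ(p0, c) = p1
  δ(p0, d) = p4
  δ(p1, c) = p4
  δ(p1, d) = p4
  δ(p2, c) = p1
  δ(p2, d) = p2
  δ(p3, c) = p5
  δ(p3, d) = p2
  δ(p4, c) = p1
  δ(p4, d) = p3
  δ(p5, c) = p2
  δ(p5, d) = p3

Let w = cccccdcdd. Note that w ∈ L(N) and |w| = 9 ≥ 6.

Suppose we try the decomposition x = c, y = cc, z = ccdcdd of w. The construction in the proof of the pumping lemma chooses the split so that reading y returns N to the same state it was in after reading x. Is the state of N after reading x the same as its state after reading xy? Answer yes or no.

yes

Run of N on the first 3 characters of w = c c c:
  step 0: p0  (start)
  step 1: p1  (read c: p0→p1)
  step 2: p4  (read c: p1→p4)
  step 3: p1  (read c: p4→p1)

After x (step 1): p1. After xy (step 3): p1.
They match, so y = cc drives N around a cycle from p1 back to itself; pumping y any number of times keeps N in p1 before reading z, and xyⁱz ∈ L(N) for every i ≥ 0.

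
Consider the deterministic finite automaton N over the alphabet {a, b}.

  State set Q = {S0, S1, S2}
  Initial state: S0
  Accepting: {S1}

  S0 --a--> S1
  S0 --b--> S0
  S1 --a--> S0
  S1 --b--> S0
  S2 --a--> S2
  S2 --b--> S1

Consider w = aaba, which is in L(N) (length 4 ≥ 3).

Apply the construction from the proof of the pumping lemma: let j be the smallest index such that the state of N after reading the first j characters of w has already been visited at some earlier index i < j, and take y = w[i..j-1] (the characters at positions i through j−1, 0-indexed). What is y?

Run of N on w = a a b a:
  step 0: S0  (start)
  step 1: S1  (read a: S0→S1)
  step 2: S0  (read a: S1→S0)   ← first repeat (S0 seen earlier)
  step 3: S0  (read b: S0→S0)
  step 4: S1  (read a: S0→S1)

So i = 0, j = 2, giving x = w[0:0] = ε, y = w[0:2] = aa, z = w[2:4] = ba.
Check: |xy| = 2 ≤ 3 and |y| = 2 ≥ 1. Reading y takes N from S0 back to S0, so every xyⁱz is accepted.
With |Q| = 3, pigeonhole forces a state repeat no later than step 3; the substring read between the first and second visits to that state can be pumped.

aa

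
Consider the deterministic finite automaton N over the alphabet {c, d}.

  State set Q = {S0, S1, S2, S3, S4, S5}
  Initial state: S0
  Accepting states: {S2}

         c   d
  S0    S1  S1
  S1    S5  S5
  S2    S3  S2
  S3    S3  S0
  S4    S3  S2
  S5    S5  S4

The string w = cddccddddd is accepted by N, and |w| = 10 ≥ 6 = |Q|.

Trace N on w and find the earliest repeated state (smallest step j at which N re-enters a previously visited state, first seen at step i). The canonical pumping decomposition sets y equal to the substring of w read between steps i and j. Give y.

c

Run of N on w = c d d c c d d d d d:
  step 0: S0  (start)
  step 1: S1  (read c: S0→S1)
  step 2: S5  (read d: S1→S5)
  step 3: S4  (read d: S5→S4)
  step 4: S3  (read c: S4→S3)
  step 5: S3  (read c: S3→S3)   ← first repeat (S3 seen earlier)
  step 6: S0  (read d: S3→S0)
  step 7: S1  (read d: S0→S1)
  step 8: S5  (read d: S1→S5)
  step 9: S4  (read d: S5→S4)
  step 10: S2  (read d: S4→S2)

So i = 4, j = 5, giving x = w[0:4] = cddc, y = w[4:5] = c, z = w[5:10] = ddddd.
Check: |xy| = 5 ≤ 6 and |y| = 1 ≥ 1. Reading y takes N from S3 back to S3, so every xyⁱz is accepted.
Since N has 6 states, any run of length ≥ 6 visits 6+1 states, so by pigeonhole some state repeats within the first 6 steps — that repeat gives the pumpable loop.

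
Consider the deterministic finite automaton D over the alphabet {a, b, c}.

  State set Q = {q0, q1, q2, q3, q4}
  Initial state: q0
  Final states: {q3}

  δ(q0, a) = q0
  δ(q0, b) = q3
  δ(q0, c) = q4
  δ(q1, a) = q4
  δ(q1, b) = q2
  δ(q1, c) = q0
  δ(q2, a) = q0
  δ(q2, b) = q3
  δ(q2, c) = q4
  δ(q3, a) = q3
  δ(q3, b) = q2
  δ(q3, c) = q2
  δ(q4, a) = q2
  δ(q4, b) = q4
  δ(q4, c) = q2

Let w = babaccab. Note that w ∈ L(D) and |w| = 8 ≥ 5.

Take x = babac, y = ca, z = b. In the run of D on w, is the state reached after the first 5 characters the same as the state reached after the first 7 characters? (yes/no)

State sequence: q0 -b-> q3 -a-> q3 -b-> q2 -a-> q0 -c-> q4 -c-> q2 -a-> q0

After x (step 5): q4. After xy (step 7): q0.
They differ (q4 ≠ q0), so y is not a cycle from the state after x; this split is not the one the pumping-lemma construction produces, and pumping y need not keep the string in L(D).

no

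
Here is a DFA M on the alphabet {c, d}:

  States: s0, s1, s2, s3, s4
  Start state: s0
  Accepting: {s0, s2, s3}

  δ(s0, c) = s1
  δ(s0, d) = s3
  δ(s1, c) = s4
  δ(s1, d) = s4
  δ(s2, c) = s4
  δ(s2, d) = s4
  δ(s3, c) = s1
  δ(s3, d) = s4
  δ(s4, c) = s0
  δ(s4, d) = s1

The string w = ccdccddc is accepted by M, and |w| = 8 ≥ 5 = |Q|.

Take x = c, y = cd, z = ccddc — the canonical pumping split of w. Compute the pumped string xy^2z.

ccdcdccddc

xy^2z = c·cd·cd·ccddc = ccdcdccddc.
Reading y = cd takes M from s1 back to s1, so after x·y·y the machine is still in s1, and z then leads to the accepting state s0. Hence ccdcdccddc ∈ L(M).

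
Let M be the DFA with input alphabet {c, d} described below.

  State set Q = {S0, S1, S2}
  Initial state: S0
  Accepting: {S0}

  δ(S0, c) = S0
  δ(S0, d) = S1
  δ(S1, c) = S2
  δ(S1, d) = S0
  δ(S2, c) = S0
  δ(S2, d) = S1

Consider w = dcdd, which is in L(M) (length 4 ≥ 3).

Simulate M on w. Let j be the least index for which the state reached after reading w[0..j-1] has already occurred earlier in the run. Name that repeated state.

S1

State sequence: S0 -d-> S1 -c-> S2 -d-> S1 -d-> S0
First repeat at step 3: S1 was already visited.

The earliest repeat is at step j = 3: M is in S1, which it already visited at step i = 1.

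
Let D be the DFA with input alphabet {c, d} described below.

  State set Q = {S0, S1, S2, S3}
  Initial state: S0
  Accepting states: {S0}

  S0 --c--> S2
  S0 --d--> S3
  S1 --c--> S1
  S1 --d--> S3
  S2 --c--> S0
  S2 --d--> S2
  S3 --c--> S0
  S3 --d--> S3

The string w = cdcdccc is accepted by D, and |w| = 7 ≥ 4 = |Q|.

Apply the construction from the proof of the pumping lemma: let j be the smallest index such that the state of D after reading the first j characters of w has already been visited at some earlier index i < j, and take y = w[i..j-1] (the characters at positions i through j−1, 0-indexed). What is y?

d

State sequence: S0 -c-> S2 -d-> S2 -c-> S0 -d-> S3 -c-> S0 -c-> S2 -c-> S0
First repeat at step 2: S2 was already visited.

So i = 1, j = 2, giving x = w[0:1] = c, y = w[1:2] = d, z = w[2:7] = cdccc.
Check: |xy| = 2 ≤ 4 and |y| = 1 ≥ 1. Reading y takes D from S2 back to S2, so every xyⁱz is accepted.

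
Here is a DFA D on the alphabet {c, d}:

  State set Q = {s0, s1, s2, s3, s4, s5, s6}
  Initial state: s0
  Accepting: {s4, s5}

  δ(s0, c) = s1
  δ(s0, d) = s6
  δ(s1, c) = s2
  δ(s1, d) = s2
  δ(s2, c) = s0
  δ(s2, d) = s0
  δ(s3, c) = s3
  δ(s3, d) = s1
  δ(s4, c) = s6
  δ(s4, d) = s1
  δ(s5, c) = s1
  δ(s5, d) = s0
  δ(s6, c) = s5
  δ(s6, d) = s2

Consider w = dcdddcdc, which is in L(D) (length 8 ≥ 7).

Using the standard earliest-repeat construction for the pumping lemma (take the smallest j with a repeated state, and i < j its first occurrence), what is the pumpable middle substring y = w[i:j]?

Run of D on w = d c d d d c d c:
  step 0: s0  (start)
  step 1: s6  (read d: s0→s6)
  step 2: s5  (read c: s6→s5)
  step 3: s0  (read d: s5→s0)   ← first repeat (s0 seen earlier)
  step 4: s6  (read d: s0→s6)
  step 5: s2  (read d: s6→s2)
  step 6: s0  (read c: s2→s0)
  step 7: s6  (read d: s0→s6)
  step 8: s5  (read c: s6→s5)

So i = 0, j = 3, giving x = w[0:0] = ε, y = w[0:3] = dcd, z = w[3:8] = ddcdc.
Check: |xy| = 3 ≤ 7 and |y| = 3 ≥ 1. Reading y takes D from s0 back to s0, so every xyⁱz is accepted.

dcd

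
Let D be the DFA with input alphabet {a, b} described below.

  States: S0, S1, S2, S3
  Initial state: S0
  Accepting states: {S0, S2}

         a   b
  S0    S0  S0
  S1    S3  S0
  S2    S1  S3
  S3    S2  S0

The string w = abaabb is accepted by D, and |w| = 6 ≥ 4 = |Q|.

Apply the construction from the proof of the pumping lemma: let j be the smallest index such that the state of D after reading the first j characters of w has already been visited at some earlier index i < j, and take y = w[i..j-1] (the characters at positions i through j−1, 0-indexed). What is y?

a

Run of D on w = a b a a b b:
  step 0: S0  (start)
  step 1: S0  (read a: S0→S0)   ← first repeat (S0 seen earlier)
  step 2: S0  (read b: S0→S0)
  step 3: S0  (read a: S0→S0)
  step 4: S0  (read a: S0→S0)
  step 5: S0  (read b: S0→S0)
  step 6: S0  (read b: S0→S0)

So i = 0, j = 1, giving x = w[0:0] = ε, y = w[0:1] = a, z = w[1:6] = baabb.
Check: |xy| = 1 ≤ 4 and |y| = 1 ≥ 1. Reading y takes D from S0 back to S0, so every xyⁱz is accepted.
With |Q| = 4, pigeonhole forces a state repeat no later than step 4; the substring read between the first and second visits to that state can be pumped.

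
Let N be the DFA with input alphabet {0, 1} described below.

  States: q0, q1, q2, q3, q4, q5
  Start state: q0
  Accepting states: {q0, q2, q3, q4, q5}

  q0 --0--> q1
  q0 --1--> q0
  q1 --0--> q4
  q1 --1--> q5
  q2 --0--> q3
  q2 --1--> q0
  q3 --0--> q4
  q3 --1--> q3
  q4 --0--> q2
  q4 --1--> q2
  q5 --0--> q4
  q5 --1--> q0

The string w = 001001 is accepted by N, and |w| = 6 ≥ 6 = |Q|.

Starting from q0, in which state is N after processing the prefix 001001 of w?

Run of N on the first 6 characters of w = 0 0 1 0 0 1:
  step 0: q0  (start)
  step 1: q1  (read 0: q0→q1)
  step 2: q4  (read 0: q1→q4)
  step 3: q2  (read 1: q4→q2)
  step 4: q3  (read 0: q2→q3)
  step 5: q4  (read 0: q3→q4)
  step 6: q2  (read 1: q4→q2)

After reading 6 characters, N is in state q2.
(This kind of state-tracing is the core of the pumping-lemma construction: with 6 states, pigeonhole forces a repeat within the first 6 steps.)

q2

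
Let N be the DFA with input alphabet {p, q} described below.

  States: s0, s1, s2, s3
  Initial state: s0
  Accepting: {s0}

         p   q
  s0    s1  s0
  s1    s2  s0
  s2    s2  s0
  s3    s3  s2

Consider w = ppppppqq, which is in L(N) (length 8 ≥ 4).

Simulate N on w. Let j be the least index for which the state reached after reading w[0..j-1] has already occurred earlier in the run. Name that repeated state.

Run of N on w = p p p p p p q q:
  step 0: s0  (start)
  step 1: s1  (read p: s0→s1)
  step 2: s2  (read p: s1→s2)
  step 3: s2  (read p: s2→s2)   ← first repeat (s2 seen earlier)
  step 4: s2  (read p: s2→s2)
  step 5: s2  (read p: s2→s2)
  step 6: s2  (read p: s2→s2)
  step 7: s0  (read q: s2→s0)
  step 8: s0  (read q: s0→s0)

The earliest repeat is at step j = 3: N is in s2, which it already visited at step i = 2.
Pumping length from the standard proof: p = 4 (the number of states). The repeated state found above gives |xy| = j ≤ 4 and |y| = j − i ≥ 1.

s2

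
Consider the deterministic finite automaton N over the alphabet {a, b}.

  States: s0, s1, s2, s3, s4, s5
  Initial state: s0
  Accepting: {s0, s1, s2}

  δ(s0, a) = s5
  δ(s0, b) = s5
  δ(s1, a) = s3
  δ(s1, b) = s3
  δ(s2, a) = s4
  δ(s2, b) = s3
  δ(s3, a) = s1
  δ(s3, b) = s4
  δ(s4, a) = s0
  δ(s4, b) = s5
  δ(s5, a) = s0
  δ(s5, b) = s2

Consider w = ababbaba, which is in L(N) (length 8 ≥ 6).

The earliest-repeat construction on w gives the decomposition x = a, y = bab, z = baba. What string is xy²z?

xy^2z = a·bab·bab·baba = ababbabbaba.
Reading y = bab takes N from s5 back to s5, so after x·y·y the machine is still in s5, and z then leads to the accepting state s0. Hence ababbabbaba ∈ L(N).

ababbabbaba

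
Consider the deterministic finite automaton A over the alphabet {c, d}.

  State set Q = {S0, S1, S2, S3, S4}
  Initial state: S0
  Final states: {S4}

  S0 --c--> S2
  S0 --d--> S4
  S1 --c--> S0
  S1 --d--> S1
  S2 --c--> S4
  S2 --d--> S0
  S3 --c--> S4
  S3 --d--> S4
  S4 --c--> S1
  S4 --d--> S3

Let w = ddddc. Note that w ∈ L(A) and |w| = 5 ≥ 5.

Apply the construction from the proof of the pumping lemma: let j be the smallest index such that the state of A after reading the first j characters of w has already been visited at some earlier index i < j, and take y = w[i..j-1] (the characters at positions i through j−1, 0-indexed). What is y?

dd

State sequence: S0 -d-> S4 -d-> S3 -d-> S4 -d-> S3 -c-> S4
First repeat at step 3: S4 was already visited.

So i = 1, j = 3, giving x = w[0:1] = d, y = w[1:3] = dd, z = w[3:5] = dc.
Check: |xy| = 3 ≤ 5 and |y| = 2 ≥ 1. Reading y takes A from S4 back to S4, so every xyⁱz is accepted.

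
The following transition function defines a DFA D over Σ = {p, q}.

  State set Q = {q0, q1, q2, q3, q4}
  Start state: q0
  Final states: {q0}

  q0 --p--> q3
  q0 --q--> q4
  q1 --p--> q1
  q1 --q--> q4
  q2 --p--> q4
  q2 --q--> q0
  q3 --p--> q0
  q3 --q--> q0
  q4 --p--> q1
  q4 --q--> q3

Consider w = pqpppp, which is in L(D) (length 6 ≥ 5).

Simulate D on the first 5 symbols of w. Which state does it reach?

Run of D on the first 5 characters of w = p q p p p:
  step 0: q0  (start)
  step 1: q3  (read p: q0→q3)
  step 2: q0  (read q: q3→q0)
  step 3: q3  (read p: q0→q3)
  step 4: q0  (read p: q3→q0)
  step 5: q3  (read p: q0→q3)

After reading 5 characters, D is in state q3.
(This kind of state-tracing is the core of the pumping-lemma construction: with 5 states, pigeonhole forces a repeat within the first 5 steps.)

q3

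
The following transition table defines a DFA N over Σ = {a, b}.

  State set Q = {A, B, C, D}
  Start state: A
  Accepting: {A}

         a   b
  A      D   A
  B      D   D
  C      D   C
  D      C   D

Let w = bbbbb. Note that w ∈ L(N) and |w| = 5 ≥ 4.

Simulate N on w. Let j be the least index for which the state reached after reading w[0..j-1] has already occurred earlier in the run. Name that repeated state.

Run of N on w = b b b b b:
  step 0: A  (start)
  step 1: A  (read b: A→A)   ← first repeat (A seen earlier)
  step 2: A  (read b: A→A)
  step 3: A  (read b: A→A)
  step 4: A  (read b: A→A)
  step 5: A  (read b: A→A)

The earliest repeat is at step j = 1: N is in A, which it already visited at step i = 0.

A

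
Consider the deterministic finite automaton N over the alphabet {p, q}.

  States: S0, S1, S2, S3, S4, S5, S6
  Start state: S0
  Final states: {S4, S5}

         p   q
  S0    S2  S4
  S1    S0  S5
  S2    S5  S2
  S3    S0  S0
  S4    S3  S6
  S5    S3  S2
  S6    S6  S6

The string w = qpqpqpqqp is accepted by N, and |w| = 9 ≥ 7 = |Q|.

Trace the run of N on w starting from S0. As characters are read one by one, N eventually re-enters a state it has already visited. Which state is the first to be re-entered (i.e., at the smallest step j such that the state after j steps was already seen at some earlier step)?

S0

Run of N on w = q p q p q p q q p:
  step 0: S0  (start)
  step 1: S4  (read q: S0→S4)
  step 2: S3  (read p: S4→S3)
  step 3: S0  (read q: S3→S0)   ← first repeat (S0 seen earlier)
  step 4: S2  (read p: S0→S2)
  step 5: S2  (read q: S2→S2)
  step 6: S5  (read p: S2→S5)
  step 7: S2  (read q: S5→S2)
  step 8: S2  (read q: S2→S2)
  step 9: S5  (read p: S2→S5)

The earliest repeat is at step j = 3: N is in S0, which it already visited at step i = 0.
The DFA has 7 states, so the proof of the pumping lemma guarantees a repeated state among the first 7+1 visited; the segment between the two visits is the pumpable y.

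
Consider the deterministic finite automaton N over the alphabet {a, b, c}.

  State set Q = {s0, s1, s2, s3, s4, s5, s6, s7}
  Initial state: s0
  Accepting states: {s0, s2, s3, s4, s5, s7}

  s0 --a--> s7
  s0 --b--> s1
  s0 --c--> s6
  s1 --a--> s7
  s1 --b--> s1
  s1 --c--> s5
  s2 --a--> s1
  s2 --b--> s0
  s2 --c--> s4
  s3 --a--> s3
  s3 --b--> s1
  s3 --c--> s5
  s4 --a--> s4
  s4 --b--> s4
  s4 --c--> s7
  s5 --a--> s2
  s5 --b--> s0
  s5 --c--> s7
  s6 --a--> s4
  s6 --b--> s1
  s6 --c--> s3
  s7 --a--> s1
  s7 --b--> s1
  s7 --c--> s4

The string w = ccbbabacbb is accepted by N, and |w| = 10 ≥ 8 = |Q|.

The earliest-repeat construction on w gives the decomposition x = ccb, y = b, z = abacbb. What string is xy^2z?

ccbbbabacbb

xy^2z = ccb·b·b·abacbb = ccbbbabacbb.
Reading y = b takes N from s1 back to s1, so after x·y·y the machine is still in s1, and z then leads to the accepting state s4. Hence ccbbbabacbb ∈ L(N).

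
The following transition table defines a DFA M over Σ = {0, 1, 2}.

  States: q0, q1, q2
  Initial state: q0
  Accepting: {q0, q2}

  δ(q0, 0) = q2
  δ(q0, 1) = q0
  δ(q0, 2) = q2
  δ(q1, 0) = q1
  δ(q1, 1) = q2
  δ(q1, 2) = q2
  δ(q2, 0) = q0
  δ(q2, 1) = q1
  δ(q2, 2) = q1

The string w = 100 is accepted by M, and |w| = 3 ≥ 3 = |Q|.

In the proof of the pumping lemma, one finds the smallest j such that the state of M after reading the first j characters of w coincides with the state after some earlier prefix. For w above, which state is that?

q0

Run of M on w = 1 0 0:
  step 0: q0  (start)
  step 1: q0  (read 1: q0→q0)   ← first repeat (q0 seen earlier)
  step 2: q2  (read 0: q0→q2)
  step 3: q0  (read 0: q2→q0)

The earliest repeat is at step j = 1: M is in q0, which it already visited at step i = 0.
Since M has 3 states, any run of length ≥ 3 visits 3+1 states, so by pigeonhole some state repeats within the first 3 steps — that repeat gives the pumpable loop.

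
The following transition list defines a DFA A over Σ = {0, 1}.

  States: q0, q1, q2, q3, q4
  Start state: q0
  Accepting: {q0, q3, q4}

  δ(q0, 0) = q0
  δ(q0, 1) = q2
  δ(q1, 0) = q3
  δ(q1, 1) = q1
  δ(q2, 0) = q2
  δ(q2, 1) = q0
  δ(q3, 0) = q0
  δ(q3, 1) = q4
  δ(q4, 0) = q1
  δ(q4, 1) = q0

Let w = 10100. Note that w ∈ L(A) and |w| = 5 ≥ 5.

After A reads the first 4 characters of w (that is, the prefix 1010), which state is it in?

q0

State sequence: q0 -1-> q2 -0-> q2 -1-> q0 -0-> q0

After reading 4 characters, A is in state q0.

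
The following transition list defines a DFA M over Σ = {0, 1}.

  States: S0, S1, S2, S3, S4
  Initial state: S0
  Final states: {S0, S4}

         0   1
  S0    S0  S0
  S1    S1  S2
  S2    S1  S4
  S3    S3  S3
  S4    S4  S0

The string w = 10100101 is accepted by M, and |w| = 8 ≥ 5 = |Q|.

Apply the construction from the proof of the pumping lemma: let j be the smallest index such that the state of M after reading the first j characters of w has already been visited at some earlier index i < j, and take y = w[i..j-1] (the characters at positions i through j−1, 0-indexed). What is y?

State sequence: S0 -1-> S0 -0-> S0 -1-> S0 -0-> S0 -0-> S0 -1-> S0 -0-> S0 -1-> S0
First repeat at step 1: S0 was already visited.

So i = 0, j = 1, giving x = w[0:0] = ε, y = w[0:1] = 1, z = w[1:8] = 0100101.
Check: |xy| = 1 ≤ 5 and |y| = 1 ≥ 1. Reading y takes M from S0 back to S0, so every xyⁱz is accepted.
The DFA has 5 states, so the proof of the pumping lemma guarantees a repeated state among the first 5+1 visited; the segment between the two visits is the pumpable y.

1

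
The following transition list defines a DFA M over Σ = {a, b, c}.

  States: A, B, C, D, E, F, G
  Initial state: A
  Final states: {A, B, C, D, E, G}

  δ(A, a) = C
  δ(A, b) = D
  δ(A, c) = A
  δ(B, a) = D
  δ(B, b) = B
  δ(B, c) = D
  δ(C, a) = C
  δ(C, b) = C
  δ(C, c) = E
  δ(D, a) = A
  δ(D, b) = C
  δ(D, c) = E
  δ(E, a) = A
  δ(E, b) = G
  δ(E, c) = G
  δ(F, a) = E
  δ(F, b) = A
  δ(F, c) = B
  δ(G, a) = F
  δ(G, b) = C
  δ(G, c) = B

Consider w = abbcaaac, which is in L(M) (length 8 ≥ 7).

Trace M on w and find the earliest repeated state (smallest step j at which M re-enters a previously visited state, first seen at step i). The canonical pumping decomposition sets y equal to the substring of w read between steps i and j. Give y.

b

State sequence: A -a-> C -b-> C -b-> C -c-> E -a-> A -a-> C -a-> C -c-> E
First repeat at step 2: C was already visited.

So i = 1, j = 2, giving x = w[0:1] = a, y = w[1:2] = b, z = w[2:8] = bcaaac.
Check: |xy| = 2 ≤ 7 and |y| = 1 ≥ 1. Reading y takes M from C back to C, so every xyⁱz is accepted.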